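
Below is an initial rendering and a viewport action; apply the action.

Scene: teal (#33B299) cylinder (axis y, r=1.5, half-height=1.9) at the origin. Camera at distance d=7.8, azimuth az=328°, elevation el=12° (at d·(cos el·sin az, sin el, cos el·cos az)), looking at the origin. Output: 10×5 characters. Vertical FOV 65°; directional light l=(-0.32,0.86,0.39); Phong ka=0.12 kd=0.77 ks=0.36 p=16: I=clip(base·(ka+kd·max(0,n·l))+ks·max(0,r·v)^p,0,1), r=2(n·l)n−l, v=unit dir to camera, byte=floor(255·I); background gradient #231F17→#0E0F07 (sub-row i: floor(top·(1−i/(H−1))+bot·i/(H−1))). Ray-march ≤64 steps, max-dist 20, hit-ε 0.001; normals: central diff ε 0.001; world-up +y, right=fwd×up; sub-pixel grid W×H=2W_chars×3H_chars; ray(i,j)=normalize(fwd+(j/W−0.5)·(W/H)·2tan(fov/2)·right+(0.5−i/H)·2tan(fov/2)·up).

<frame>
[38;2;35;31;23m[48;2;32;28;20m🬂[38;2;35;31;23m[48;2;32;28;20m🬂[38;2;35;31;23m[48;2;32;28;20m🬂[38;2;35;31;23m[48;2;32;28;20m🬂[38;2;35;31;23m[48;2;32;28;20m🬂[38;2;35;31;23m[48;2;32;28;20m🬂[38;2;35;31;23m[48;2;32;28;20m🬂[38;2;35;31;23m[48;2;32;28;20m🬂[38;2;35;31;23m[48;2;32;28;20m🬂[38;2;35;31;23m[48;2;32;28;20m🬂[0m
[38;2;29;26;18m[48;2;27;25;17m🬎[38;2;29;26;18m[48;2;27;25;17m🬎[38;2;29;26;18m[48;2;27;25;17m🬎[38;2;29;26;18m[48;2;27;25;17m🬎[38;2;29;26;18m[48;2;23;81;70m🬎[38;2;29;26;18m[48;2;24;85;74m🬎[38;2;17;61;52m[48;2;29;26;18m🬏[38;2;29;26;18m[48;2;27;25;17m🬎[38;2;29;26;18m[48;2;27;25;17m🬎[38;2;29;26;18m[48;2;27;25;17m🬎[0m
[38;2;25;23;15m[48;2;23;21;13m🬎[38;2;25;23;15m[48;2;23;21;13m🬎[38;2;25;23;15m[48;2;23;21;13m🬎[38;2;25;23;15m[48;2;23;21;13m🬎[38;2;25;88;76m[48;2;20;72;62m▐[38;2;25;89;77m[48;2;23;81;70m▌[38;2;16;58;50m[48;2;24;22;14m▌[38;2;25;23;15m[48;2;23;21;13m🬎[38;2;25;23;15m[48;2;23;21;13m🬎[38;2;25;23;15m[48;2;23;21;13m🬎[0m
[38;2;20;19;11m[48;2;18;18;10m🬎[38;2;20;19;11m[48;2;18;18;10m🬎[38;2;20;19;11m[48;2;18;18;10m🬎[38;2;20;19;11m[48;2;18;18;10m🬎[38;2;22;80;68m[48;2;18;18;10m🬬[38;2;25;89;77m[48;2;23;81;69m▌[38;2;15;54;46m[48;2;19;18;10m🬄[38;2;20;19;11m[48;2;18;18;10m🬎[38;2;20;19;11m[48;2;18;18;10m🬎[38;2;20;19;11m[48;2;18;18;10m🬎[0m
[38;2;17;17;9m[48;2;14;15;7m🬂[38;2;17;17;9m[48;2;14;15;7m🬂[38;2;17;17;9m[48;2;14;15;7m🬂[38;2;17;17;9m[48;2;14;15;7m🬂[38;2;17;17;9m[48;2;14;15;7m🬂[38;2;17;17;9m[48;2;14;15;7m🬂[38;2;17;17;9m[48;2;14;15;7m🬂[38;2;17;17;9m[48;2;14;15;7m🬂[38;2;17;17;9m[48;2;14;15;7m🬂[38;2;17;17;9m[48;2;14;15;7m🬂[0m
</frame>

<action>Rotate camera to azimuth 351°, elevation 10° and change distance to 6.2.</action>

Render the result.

<frame>
[38;2;35;31;23m[48;2;32;28;20m🬂[38;2;35;31;23m[48;2;32;28;20m🬂[38;2;35;31;23m[48;2;32;28;20m🬂[38;2;35;31;23m[48;2;32;28;20m🬂[38;2;35;31;23m[48;2;32;28;20m🬂[38;2;35;31;23m[48;2;32;28;20m🬂[38;2;35;31;23m[48;2;32;28;20m🬂[38;2;35;31;23m[48;2;32;28;20m🬂[38;2;35;31;23m[48;2;32;28;20m🬂[38;2;35;31;23m[48;2;32;28;20m🬂[0m
[38;2;29;26;18m[48;2;27;25;17m🬎[38;2;29;26;18m[48;2;27;25;17m🬎[38;2;29;26;18m[48;2;27;25;17m🬎[38;2;22;78;67m[48;2;29;26;18m🬦[38;2;30;27;19m[48;2;25;88;76m🬂[38;2;30;27;19m[48;2;21;75;64m🬂[38;2;15;52;45m[48;2;18;24;18m🬓[38;2;29;26;18m[48;2;27;25;17m🬎[38;2;29;26;18m[48;2;27;25;17m🬎[38;2;29;26;18m[48;2;27;25;17m🬎[0m
[38;2;25;23;15m[48;2;23;21;13m🬎[38;2;25;23;15m[48;2;23;21;13m🬎[38;2;25;23;15m[48;2;23;21;13m🬎[38;2;20;72;62m[48;2;24;22;14m🬁[38;2;25;90;77m[48;2;25;88;75m▌[38;2;23;81;69m[48;2;19;69;59m▌[38;2;14;51;43m[48;2;17;21;15m▌[38;2;25;23;15m[48;2;23;21;13m🬎[38;2;25;23;15m[48;2;23;21;13m🬎[38;2;25;23;15m[48;2;23;21;13m🬎[0m
[38;2;20;19;11m[48;2;18;18;10m🬎[38;2;20;19;11m[48;2;18;18;10m🬎[38;2;20;19;11m[48;2;18;18;10m🬎[38;2;20;19;11m[48;2;18;18;10m🬎[38;2;25;90;77m[48;2;25;88;75m▌[38;2;23;81;69m[48;2;19;68;59m▌[38;2;13;49;42m[48;2;19;19;11m▌[38;2;20;19;11m[48;2;18;18;10m🬎[38;2;20;19;11m[48;2;18;18;10m🬎[38;2;20;19;11m[48;2;18;18;10m🬎[0m
[38;2;17;17;9m[48;2;14;15;7m🬂[38;2;17;17;9m[48;2;14;15;7m🬂[38;2;17;17;9m[48;2;14;15;7m🬂[38;2;17;17;9m[48;2;14;15;7m🬂[38;2;25;89;76m[48;2;14;15;7m🬂[38;2;21;74;63m[48;2;14;15;7m🬂[38;2;13;47;40m[48;2;15;15;7m🬀[38;2;17;17;9m[48;2;14;15;7m🬂[38;2;17;17;9m[48;2;14;15;7m🬂[38;2;17;17;9m[48;2;14;15;7m🬂[0m
</frame>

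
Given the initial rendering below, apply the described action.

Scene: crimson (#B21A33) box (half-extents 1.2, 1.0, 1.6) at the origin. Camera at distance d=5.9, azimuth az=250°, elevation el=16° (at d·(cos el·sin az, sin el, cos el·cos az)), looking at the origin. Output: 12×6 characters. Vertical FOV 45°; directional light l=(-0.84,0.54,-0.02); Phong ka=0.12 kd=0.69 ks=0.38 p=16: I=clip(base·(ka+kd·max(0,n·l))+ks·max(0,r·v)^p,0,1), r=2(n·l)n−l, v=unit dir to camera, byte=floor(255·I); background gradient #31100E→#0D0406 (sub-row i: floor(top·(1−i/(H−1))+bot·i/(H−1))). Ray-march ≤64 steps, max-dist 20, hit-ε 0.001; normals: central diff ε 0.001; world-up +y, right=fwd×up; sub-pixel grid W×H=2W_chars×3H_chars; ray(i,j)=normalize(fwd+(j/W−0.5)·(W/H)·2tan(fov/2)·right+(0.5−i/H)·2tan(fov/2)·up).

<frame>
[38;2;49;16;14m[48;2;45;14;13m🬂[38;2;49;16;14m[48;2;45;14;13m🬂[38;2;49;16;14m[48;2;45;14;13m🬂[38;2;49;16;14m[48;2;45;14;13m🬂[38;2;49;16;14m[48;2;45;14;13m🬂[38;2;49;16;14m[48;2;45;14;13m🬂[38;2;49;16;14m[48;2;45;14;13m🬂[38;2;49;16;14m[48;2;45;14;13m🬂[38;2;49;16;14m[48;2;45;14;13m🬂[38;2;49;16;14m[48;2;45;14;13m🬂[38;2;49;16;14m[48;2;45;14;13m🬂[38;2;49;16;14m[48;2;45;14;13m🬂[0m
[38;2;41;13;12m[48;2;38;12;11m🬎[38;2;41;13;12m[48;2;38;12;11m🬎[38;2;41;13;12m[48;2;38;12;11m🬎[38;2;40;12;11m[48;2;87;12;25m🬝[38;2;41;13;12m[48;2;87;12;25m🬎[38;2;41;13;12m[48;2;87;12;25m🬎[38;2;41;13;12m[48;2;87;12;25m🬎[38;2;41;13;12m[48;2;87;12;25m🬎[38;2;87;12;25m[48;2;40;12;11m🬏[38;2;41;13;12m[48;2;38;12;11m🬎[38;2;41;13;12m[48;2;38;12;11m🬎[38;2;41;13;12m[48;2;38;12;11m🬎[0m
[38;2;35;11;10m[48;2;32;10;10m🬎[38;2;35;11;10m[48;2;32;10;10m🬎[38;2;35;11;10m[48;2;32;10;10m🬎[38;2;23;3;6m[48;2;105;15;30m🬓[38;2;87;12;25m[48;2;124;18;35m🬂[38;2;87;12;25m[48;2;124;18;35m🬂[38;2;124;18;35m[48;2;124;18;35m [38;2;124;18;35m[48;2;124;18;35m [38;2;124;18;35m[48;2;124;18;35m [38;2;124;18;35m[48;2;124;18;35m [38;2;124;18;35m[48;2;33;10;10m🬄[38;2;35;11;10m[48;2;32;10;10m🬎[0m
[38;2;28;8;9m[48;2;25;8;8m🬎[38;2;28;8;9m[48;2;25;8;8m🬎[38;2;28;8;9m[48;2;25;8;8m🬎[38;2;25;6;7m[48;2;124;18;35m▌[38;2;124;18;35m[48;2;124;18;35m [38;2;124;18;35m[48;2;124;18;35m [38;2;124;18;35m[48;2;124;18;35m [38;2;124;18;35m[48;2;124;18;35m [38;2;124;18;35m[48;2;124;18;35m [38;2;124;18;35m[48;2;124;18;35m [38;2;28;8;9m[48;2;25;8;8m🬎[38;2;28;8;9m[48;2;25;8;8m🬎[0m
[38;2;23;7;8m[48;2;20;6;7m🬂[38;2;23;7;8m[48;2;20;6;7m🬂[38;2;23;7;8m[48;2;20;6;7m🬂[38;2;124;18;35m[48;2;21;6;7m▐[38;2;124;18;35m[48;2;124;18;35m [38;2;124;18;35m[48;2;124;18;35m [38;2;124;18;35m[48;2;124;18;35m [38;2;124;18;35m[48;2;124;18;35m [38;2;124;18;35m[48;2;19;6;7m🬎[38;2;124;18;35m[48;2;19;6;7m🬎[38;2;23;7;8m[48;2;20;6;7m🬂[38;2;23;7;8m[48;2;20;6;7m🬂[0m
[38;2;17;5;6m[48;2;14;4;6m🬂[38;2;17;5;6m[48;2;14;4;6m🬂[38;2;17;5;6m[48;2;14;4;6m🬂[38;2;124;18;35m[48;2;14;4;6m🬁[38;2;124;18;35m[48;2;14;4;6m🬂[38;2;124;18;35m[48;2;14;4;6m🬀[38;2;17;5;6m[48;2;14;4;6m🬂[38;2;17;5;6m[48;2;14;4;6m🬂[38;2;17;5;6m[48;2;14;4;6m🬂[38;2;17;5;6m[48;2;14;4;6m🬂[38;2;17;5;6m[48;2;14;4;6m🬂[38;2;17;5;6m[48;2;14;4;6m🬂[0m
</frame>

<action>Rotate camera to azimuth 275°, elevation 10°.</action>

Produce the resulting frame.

<frame>
[38;2;49;16;14m[48;2;45;14;13m🬂[38;2;49;16;14m[48;2;45;14;13m🬂[38;2;49;16;14m[48;2;45;14;13m🬂[38;2;49;16;14m[48;2;45;14;13m🬂[38;2;49;16;14m[48;2;45;14;13m🬂[38;2;49;16;14m[48;2;45;14;13m🬂[38;2;49;16;14m[48;2;45;14;13m🬂[38;2;49;16;14m[48;2;45;14;13m🬂[38;2;49;16;14m[48;2;45;14;13m🬂[38;2;49;16;14m[48;2;45;14;13m🬂[38;2;49;16;14m[48;2;45;14;13m🬂[38;2;49;16;14m[48;2;45;14;13m🬂[0m
[38;2;41;13;12m[48;2;38;12;11m🬎[38;2;41;13;12m[48;2;38;12;11m🬎[38;2;41;13;12m[48;2;38;12;11m🬎[38;2;41;13;12m[48;2;38;12;11m🬎[38;2;41;13;12m[48;2;38;12;11m🬎[38;2;41;13;12m[48;2;38;12;11m🬎[38;2;41;13;12m[48;2;38;12;11m🬎[38;2;41;13;12m[48;2;38;12;11m🬎[38;2;41;13;12m[48;2;38;12;11m🬎[38;2;41;13;12m[48;2;38;12;11m🬎[38;2;41;13;12m[48;2;38;12;11m🬎[38;2;41;13;12m[48;2;38;12;11m🬎[0m
[38;2;35;11;10m[48;2;32;10;10m🬎[38;2;35;11;10m[48;2;32;10;10m🬎[38;2;124;18;36m[48;2;34;10;10m▐[38;2;126;19;37m[48;2;125;18;36m🬂[38;2;126;20;38m[48;2;125;18;36m🬂[38;2;127;21;38m[48;2;125;19;36m🬂[38;2;128;22;39m[48;2;125;19;36m🬂[38;2;128;22;39m[48;2;125;19;36m🬂[38;2;127;21;38m[48;2;125;19;36m🬂[38;2;127;20;38m[48;2;125;19;36m🬂[38;2;35;11;10m[48;2;32;10;10m🬎[38;2;35;11;10m[48;2;32;10;10m🬎[0m
[38;2;28;8;9m[48;2;25;8;8m🬎[38;2;28;8;9m[48;2;25;8;8m🬎[38;2;124;18;35m[48;2;27;8;8m▐[38;2;124;18;35m[48;2;124;18;36m🬺[38;2;124;18;36m[48;2;124;18;35m🬂[38;2;125;18;36m[48;2;124;18;35m🬂[38;2;124;18;36m[48;2;124;18;35m🬎[38;2;124;18;36m[48;2;124;18;35m🬎[38;2;125;18;36m[48;2;124;18;35m🬂[38;2;124;18;36m[48;2;124;18;35m🬂[38;2;28;8;9m[48;2;25;8;8m🬎[38;2;28;8;9m[48;2;25;8;8m🬎[0m
[38;2;23;7;8m[48;2;20;6;7m🬂[38;2;23;7;8m[48;2;20;6;7m🬂[38;2;124;18;35m[48;2;21;6;7m▐[38;2;124;18;35m[48;2;124;18;35m [38;2;124;18;35m[48;2;124;18;35m [38;2;124;18;35m[48;2;124;18;35m [38;2;124;18;35m[48;2;124;18;35m [38;2;124;18;35m[48;2;124;18;35m [38;2;124;18;35m[48;2;124;18;35m [38;2;124;18;35m[48;2;21;6;7m▌[38;2;23;7;8m[48;2;20;6;7m🬂[38;2;23;7;8m[48;2;20;6;7m🬂[0m
[38;2;17;5;6m[48;2;14;4;6m🬂[38;2;17;5;6m[48;2;14;4;6m🬂[38;2;17;5;6m[48;2;14;4;6m🬂[38;2;17;5;6m[48;2;14;4;6m🬂[38;2;17;5;6m[48;2;14;4;6m🬂[38;2;17;5;6m[48;2;14;4;6m🬂[38;2;17;5;6m[48;2;14;4;6m🬂[38;2;17;5;6m[48;2;14;4;6m🬂[38;2;17;5;6m[48;2;14;4;6m🬂[38;2;17;5;6m[48;2;14;4;6m🬂[38;2;17;5;6m[48;2;14;4;6m🬂[38;2;17;5;6m[48;2;14;4;6m🬂[0m
</frame>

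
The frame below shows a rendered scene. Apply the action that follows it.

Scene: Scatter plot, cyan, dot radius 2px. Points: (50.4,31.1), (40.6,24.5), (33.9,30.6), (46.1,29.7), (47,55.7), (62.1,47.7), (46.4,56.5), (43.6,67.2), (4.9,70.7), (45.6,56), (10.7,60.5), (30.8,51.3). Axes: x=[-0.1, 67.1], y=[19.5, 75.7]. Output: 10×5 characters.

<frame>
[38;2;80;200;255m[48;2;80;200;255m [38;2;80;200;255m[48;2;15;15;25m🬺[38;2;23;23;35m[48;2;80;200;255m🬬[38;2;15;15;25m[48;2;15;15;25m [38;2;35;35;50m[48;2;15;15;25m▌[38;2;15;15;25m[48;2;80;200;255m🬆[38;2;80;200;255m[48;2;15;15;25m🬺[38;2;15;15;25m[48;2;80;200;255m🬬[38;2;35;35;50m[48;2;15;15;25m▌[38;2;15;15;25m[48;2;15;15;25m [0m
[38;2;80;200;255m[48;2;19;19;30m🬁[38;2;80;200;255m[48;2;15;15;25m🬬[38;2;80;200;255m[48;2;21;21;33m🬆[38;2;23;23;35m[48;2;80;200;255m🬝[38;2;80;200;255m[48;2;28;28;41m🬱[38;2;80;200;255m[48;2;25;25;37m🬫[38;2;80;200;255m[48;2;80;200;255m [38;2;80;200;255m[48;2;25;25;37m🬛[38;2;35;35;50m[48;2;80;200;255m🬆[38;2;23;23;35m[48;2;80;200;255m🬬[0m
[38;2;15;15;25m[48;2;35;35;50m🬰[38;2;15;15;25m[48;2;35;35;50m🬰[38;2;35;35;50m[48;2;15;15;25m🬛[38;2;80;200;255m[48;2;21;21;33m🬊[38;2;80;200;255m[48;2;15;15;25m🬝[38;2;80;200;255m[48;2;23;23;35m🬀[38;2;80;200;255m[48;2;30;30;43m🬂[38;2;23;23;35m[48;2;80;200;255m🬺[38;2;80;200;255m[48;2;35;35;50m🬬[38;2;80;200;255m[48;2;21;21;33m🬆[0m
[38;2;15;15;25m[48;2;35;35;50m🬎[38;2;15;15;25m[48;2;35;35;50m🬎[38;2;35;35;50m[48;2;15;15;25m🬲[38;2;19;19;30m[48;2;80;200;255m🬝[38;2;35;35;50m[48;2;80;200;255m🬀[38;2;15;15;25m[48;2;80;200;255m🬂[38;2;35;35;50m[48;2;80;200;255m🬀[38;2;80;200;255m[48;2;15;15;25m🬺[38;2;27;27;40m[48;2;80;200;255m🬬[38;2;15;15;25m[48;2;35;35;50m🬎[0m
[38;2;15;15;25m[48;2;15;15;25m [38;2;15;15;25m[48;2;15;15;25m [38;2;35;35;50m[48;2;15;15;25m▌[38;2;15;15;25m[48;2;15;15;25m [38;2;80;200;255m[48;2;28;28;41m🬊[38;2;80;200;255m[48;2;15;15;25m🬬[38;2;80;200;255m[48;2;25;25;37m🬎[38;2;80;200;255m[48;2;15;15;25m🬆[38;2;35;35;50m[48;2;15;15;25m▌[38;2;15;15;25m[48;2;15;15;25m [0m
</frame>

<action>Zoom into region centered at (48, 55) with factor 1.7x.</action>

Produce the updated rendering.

<frame>
[38;2;15;15;25m[48;2;15;15;25m [38;2;15;15;25m[48;2;15;15;25m [38;2;27;27;40m[48;2;80;200;255m🬴[38;2;80;200;255m[48;2;80;200;255m [38;2;80;200;255m[48;2;15;15;25m🬛[38;2;15;15;25m[48;2;15;15;25m [38;2;35;35;50m[48;2;15;15;25m▌[38;2;15;15;25m[48;2;15;15;25m [38;2;35;35;50m[48;2;15;15;25m▌[38;2;15;15;25m[48;2;15;15;25m [0m
[38;2;35;35;50m[48;2;15;15;25m🬂[38;2;35;35;50m[48;2;15;15;25m🬂[38;2;35;35;50m[48;2;15;15;25m🬕[38;2;80;200;255m[48;2;20;20;31m🬠[38;2;35;35;50m[48;2;80;200;255m🬂[38;2;23;23;35m[48;2;80;200;255m🬬[38;2;35;35;50m[48;2;15;15;25m🬕[38;2;35;35;50m[48;2;15;15;25m🬂[38;2;35;35;50m[48;2;15;15;25m🬕[38;2;35;35;50m[48;2;15;15;25m🬂[0m
[38;2;15;15;25m[48;2;80;200;255m🬀[38;2;21;21;33m[48;2;80;200;255m🬊[38;2;35;35;50m[48;2;15;15;25m🬛[38;2;80;200;255m[48;2;21;21;33m🬊[38;2;80;200;255m[48;2;80;200;255m [38;2;80;200;255m[48;2;21;21;33m🬆[38;2;35;35;50m[48;2;15;15;25m🬛[38;2;15;15;25m[48;2;35;35;50m🬰[38;2;27;27;40m[48;2;80;200;255m🬬[38;2;15;15;25m[48;2;35;35;50m🬰[0m
[38;2;80;200;255m[48;2;28;28;41m🬊[38;2;80;200;255m[48;2;23;23;35m🬀[38;2;35;35;50m[48;2;15;15;25m🬲[38;2;15;15;25m[48;2;35;35;50m🬎[38;2;35;35;50m[48;2;15;15;25m🬲[38;2;15;15;25m[48;2;35;35;50m🬎[38;2;35;35;50m[48;2;15;15;25m🬲[38;2;25;25;37m[48;2;80;200;255m🬐[38;2;80;200;255m[48;2;80;200;255m [38;2;23;23;35m[48;2;80;200;255m🬸[0m
[38;2;15;15;25m[48;2;15;15;25m [38;2;15;15;25m[48;2;15;15;25m [38;2;35;35;50m[48;2;15;15;25m▌[38;2;15;15;25m[48;2;15;15;25m [38;2;35;35;50m[48;2;15;15;25m▌[38;2;15;15;25m[48;2;15;15;25m [38;2;35;35;50m[48;2;15;15;25m▌[38;2;15;15;25m[48;2;15;15;25m [38;2;80;200;255m[48;2;23;23;35m🬀[38;2;15;15;25m[48;2;15;15;25m [0m
</frame>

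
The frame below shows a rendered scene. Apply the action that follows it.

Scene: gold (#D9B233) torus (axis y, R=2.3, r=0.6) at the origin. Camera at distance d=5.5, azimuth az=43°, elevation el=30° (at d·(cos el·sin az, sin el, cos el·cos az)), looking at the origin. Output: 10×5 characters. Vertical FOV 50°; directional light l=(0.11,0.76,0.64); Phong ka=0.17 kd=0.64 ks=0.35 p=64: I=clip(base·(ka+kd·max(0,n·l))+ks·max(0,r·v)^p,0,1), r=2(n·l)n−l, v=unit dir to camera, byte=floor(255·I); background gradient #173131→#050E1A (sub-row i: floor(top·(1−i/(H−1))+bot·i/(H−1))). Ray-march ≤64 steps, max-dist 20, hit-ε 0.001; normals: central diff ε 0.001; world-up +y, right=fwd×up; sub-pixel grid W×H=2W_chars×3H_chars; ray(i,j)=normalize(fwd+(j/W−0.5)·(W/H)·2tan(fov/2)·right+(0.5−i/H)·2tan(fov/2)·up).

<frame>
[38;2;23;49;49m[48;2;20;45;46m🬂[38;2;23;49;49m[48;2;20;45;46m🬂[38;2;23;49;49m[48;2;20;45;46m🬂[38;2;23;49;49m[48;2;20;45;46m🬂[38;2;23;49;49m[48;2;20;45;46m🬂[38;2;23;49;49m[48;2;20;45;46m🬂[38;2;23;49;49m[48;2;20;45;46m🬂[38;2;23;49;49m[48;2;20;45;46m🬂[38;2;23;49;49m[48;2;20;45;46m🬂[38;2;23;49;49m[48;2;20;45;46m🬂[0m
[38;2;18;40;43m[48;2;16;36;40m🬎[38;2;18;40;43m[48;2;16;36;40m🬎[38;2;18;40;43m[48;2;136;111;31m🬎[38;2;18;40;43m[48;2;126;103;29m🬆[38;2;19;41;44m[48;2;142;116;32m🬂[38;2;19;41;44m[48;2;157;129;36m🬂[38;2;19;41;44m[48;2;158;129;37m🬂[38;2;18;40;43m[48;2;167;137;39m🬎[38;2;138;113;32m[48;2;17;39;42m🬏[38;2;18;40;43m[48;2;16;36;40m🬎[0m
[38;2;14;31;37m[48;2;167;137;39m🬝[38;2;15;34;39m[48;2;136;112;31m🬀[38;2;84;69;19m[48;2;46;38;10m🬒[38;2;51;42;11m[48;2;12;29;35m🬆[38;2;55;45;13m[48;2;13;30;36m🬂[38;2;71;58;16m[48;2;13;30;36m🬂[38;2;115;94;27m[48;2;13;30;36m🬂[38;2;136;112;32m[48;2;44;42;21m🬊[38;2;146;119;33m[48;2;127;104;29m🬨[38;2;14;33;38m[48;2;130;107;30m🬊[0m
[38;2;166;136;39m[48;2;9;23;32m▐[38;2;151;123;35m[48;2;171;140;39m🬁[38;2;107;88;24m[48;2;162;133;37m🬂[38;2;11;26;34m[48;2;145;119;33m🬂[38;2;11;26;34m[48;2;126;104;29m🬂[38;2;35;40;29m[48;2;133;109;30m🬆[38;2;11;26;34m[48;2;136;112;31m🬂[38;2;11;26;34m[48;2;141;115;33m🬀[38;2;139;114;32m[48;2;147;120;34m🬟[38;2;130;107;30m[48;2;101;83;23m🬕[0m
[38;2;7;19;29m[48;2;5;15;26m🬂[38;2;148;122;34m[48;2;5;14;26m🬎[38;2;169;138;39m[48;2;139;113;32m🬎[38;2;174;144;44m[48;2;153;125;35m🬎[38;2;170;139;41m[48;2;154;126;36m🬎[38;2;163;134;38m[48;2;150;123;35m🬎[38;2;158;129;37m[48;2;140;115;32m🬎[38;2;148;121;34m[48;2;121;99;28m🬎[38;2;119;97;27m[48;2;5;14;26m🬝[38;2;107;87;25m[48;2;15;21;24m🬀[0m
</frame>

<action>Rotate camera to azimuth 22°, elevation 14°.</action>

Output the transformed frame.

<frame>
[38;2;23;49;49m[48;2;20;45;46m🬂[38;2;23;49;49m[48;2;20;45;46m🬂[38;2;23;49;49m[48;2;20;45;46m🬂[38;2;23;49;49m[48;2;20;45;46m🬂[38;2;23;49;49m[48;2;20;45;46m🬂[38;2;23;49;49m[48;2;20;45;46m🬂[38;2;23;49;49m[48;2;20;45;46m🬂[38;2;23;49;49m[48;2;20;45;46m🬂[38;2;23;49;49m[48;2;20;45;46m🬂[38;2;23;49;49m[48;2;20;45;46m🬂[0m
[38;2;18;40;43m[48;2;16;36;40m🬎[38;2;18;40;43m[48;2;16;36;40m🬎[38;2;18;40;43m[48;2;16;36;40m🬎[38;2;18;40;43m[48;2;16;36;40m🬎[38;2;18;40;43m[48;2;16;36;40m🬎[38;2;18;40;43m[48;2;16;36;40m🬎[38;2;18;40;43m[48;2;16;36;40m🬎[38;2;18;40;43m[48;2;16;36;40m🬎[38;2;18;40;43m[48;2;16;36;40m🬎[38;2;18;40;43m[48;2;16;36;40m🬎[0m
[38;2;14;32;37m[48;2;160;131;37m🬕[38;2;15;34;39m[48;2;158;130;37m🬀[38;2;121;99;28m[48;2;164;135;38m🬊[38;2;64;52;15m[48;2;151;123;35m🬋[38;2;77;63;17m[48;2;160;131;37m🬋[38;2;172;143;45m[48;2;86;71;20m🬰[38;2;95;78;22m[48;2;164;134;38m🬋[38;2;94;77;22m[48;2;151;124;35m🬃[38;2;141;115;32m[48;2;158;130;36m🬆[38;2;15;34;39m[48;2;146;120;34m🬂[0m
[38;2;133;109;31m[48;2;9;23;31m🬉[38;2;154;126;35m[48;2;109;90;25m🬎[38;2;164;135;38m[48;2;133;109;31m🬎[38;2;168;138;39m[48;2;141;116;33m🬎[38;2;171;140;41m[48;2;144;118;34m🬎[38;2;168;138;40m[48;2;143;117;33m🬎[38;2;164;134;38m[48;2;138;113;32m🬎[38;2;158;129;37m[48;2;128;105;30m🬎[38;2;146;120;34m[48;2;109;89;25m🬎[38;2;111;91;26m[48;2;8;21;30m🬝[0m
[38;2;7;19;29m[48;2;5;15;26m🬂[38;2;53;43;12m[48;2;5;15;27m🬁[38;2;91;74;21m[48;2;5;15;26m🬂[38;2;108;89;25m[48;2;23;24;17m🬂[38;2;114;93;26m[48;2;32;31;19m🬂[38;2;113;93;26m[48;2;32;31;19m🬂[38;2;106;87;24m[48;2;26;26;18m🬂[38;2;91;75;21m[48;2;13;18;21m🬂[38;2;70;57;16m[48;2;11;18;22m🬀[38;2;7;19;29m[48;2;5;15;26m🬂[0m
</frame>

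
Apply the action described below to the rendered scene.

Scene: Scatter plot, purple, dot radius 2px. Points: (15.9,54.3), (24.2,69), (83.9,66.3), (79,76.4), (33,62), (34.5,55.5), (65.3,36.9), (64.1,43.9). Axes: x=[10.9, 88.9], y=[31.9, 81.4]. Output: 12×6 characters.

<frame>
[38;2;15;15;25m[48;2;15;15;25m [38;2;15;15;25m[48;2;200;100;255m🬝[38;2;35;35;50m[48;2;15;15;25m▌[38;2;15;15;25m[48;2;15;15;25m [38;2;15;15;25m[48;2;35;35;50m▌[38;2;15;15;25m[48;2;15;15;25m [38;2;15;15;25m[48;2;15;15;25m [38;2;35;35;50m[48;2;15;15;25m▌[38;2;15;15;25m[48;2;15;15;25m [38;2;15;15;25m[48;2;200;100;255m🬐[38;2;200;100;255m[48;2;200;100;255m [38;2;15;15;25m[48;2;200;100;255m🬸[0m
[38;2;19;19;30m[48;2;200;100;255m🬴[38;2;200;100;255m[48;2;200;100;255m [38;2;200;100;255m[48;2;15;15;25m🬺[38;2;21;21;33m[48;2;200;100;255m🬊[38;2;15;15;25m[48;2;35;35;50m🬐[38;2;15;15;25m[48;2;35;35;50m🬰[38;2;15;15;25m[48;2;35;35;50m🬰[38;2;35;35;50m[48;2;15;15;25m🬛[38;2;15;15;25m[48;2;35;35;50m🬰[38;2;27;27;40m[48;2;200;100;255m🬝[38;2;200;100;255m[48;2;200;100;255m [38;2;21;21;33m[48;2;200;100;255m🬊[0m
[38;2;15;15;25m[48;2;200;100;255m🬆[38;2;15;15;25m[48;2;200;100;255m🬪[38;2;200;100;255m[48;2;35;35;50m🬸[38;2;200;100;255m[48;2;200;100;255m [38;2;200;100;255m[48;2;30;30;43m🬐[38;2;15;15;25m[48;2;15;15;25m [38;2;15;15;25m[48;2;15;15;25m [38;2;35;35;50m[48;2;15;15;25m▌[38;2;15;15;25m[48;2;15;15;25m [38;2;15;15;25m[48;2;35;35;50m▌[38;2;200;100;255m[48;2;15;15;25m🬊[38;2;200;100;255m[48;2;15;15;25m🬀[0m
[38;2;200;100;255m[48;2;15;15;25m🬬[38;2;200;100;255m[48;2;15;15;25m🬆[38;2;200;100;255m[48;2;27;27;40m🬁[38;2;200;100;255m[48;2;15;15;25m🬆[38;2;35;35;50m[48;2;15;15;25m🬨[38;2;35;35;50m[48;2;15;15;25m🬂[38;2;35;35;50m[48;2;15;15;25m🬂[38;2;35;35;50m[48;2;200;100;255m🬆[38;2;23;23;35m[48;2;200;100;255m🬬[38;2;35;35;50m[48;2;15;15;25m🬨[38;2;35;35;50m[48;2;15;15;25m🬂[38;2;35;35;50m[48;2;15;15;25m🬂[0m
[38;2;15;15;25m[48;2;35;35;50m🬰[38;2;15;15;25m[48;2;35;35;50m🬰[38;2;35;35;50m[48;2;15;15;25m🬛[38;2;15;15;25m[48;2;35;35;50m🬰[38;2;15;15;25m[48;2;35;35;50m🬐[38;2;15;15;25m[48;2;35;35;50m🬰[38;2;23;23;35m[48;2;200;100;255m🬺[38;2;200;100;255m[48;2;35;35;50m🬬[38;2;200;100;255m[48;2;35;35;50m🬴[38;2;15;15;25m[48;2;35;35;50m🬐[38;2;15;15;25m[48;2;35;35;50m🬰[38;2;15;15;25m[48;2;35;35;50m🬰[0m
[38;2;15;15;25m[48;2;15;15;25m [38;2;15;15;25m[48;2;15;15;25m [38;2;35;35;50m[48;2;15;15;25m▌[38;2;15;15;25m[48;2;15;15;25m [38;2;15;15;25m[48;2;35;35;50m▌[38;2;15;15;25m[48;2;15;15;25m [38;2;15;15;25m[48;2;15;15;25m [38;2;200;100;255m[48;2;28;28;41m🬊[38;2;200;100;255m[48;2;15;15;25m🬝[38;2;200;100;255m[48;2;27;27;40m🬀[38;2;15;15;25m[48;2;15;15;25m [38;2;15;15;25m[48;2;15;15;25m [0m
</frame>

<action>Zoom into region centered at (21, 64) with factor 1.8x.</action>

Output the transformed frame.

<frame>
[38;2;15;15;25m[48;2;15;15;25m [38;2;15;15;25m[48;2;15;15;25m [38;2;35;35;50m[48;2;15;15;25m▌[38;2;15;15;25m[48;2;15;15;25m [38;2;15;15;25m[48;2;35;35;50m▌[38;2;15;15;25m[48;2;15;15;25m [38;2;15;15;25m[48;2;15;15;25m [38;2;35;35;50m[48;2;15;15;25m▌[38;2;15;15;25m[48;2;15;15;25m [38;2;15;15;25m[48;2;35;35;50m▌[38;2;15;15;25m[48;2;15;15;25m [38;2;15;15;25m[48;2;15;15;25m [0m
[38;2;15;15;25m[48;2;35;35;50m🬰[38;2;15;15;25m[48;2;35;35;50m🬰[38;2;35;35;50m[48;2;15;15;25m🬛[38;2;15;15;25m[48;2;35;35;50m🬰[38;2;15;15;25m[48;2;35;35;50m🬐[38;2;23;23;35m[48;2;200;100;255m🬝[38;2;15;15;25m[48;2;200;100;255m🬀[38;2;28;28;41m[48;2;200;100;255m🬊[38;2;15;15;25m[48;2;35;35;50m🬰[38;2;15;15;25m[48;2;35;35;50m🬐[38;2;15;15;25m[48;2;35;35;50m🬰[38;2;15;15;25m[48;2;35;35;50m🬰[0m
[38;2;15;15;25m[48;2;15;15;25m [38;2;15;15;25m[48;2;15;15;25m [38;2;35;35;50m[48;2;15;15;25m▌[38;2;15;15;25m[48;2;15;15;25m [38;2;15;15;25m[48;2;35;35;50m▌[38;2;15;15;25m[48;2;15;15;25m [38;2;200;100;255m[48;2;15;15;25m🬊[38;2;200;100;255m[48;2;23;23;35m🬀[38;2;15;15;25m[48;2;200;100;255m🬆[38;2;27;27;40m[48;2;200;100;255m🬬[38;2;15;15;25m[48;2;15;15;25m [38;2;15;15;25m[48;2;15;15;25m [0m
[38;2;35;35;50m[48;2;15;15;25m🬂[38;2;35;35;50m[48;2;15;15;25m🬂[38;2;35;35;50m[48;2;15;15;25m🬕[38;2;35;35;50m[48;2;15;15;25m🬂[38;2;35;35;50m[48;2;15;15;25m🬨[38;2;35;35;50m[48;2;15;15;25m🬂[38;2;35;35;50m[48;2;15;15;25m🬂[38;2;200;100;255m[48;2;27;27;40m🬁[38;2;200;100;255m[48;2;15;15;25m🬬[38;2;200;100;255m[48;2;35;35;50m🬕[38;2;35;35;50m[48;2;15;15;25m🬂[38;2;35;35;50m[48;2;15;15;25m🬂[0m
[38;2;15;15;25m[48;2;35;35;50m🬰[38;2;15;15;25m[48;2;35;35;50m🬰[38;2;35;35;50m[48;2;15;15;25m🬛[38;2;21;21;33m[48;2;200;100;255m🬆[38;2;200;100;255m[48;2;35;35;50m🬺[38;2;23;23;35m[48;2;200;100;255m🬬[38;2;15;15;25m[48;2;35;35;50m🬰[38;2;35;35;50m[48;2;15;15;25m🬛[38;2;15;15;25m[48;2;200;100;255m🬐[38;2;200;100;255m[48;2;200;100;255m [38;2;19;19;30m[48;2;200;100;255m🬸[38;2;15;15;25m[48;2;35;35;50m🬰[0m
[38;2;15;15;25m[48;2;15;15;25m [38;2;15;15;25m[48;2;15;15;25m [38;2;35;35;50m[48;2;15;15;25m▌[38;2;15;15;25m[48;2;200;100;255m🬺[38;2;200;100;255m[48;2;28;28;41m🬆[38;2;15;15;25m[48;2;15;15;25m [38;2;15;15;25m[48;2;15;15;25m [38;2;35;35;50m[48;2;15;15;25m▌[38;2;15;15;25m[48;2;15;15;25m [38;2;200;100;255m[48;2;27;27;40m🬀[38;2;15;15;25m[48;2;15;15;25m [38;2;15;15;25m[48;2;15;15;25m [0m
</frame>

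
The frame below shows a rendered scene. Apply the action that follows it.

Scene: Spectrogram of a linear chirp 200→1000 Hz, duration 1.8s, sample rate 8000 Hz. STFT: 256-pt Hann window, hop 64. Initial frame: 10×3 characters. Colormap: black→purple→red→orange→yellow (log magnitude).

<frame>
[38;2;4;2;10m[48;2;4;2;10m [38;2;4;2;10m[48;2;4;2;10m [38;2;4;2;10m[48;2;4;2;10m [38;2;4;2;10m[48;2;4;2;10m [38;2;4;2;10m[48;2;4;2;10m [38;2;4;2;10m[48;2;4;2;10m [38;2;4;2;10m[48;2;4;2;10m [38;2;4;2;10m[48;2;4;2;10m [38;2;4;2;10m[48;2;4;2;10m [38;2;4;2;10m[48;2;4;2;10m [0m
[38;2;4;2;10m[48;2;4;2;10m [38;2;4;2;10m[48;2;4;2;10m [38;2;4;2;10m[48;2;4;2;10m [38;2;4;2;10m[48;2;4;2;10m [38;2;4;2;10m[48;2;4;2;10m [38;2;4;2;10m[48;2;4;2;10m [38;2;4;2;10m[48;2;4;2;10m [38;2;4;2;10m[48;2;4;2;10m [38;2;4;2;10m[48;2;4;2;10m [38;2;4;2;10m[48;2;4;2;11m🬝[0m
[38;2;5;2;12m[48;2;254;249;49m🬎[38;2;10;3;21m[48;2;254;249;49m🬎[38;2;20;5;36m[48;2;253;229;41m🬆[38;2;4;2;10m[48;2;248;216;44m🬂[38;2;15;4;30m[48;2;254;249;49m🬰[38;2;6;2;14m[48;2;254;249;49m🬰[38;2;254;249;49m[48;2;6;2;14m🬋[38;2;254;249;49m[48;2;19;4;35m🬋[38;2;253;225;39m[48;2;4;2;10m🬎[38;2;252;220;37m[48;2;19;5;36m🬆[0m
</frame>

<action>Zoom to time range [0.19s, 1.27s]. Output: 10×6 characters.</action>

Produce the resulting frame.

<frame>
[38;2;4;2;10m[48;2;4;2;10m [38;2;4;2;10m[48;2;4;2;10m [38;2;4;2;10m[48;2;4;2;10m [38;2;4;2;10m[48;2;4;2;10m [38;2;4;2;10m[48;2;4;2;10m [38;2;4;2;10m[48;2;4;2;10m [38;2;4;2;10m[48;2;4;2;10m [38;2;4;2;10m[48;2;4;2;10m [38;2;4;2;10m[48;2;4;2;10m [38;2;4;2;10m[48;2;4;2;10m [0m
[38;2;4;2;10m[48;2;4;2;10m [38;2;4;2;10m[48;2;4;2;10m [38;2;4;2;10m[48;2;4;2;10m [38;2;4;2;10m[48;2;4;2;10m [38;2;4;2;10m[48;2;4;2;10m [38;2;4;2;10m[48;2;4;2;10m [38;2;4;2;10m[48;2;4;2;10m [38;2;4;2;10m[48;2;4;2;10m [38;2;4;2;10m[48;2;4;2;10m [38;2;4;2;10m[48;2;4;2;10m [0m
[38;2;4;2;10m[48;2;4;2;10m [38;2;4;2;10m[48;2;4;2;10m [38;2;4;2;10m[48;2;4;2;10m [38;2;4;2;10m[48;2;4;2;10m [38;2;4;2;10m[48;2;4;2;10m [38;2;4;2;10m[48;2;4;2;10m [38;2;4;2;10m[48;2;4;2;10m [38;2;4;2;10m[48;2;4;2;10m [38;2;4;2;10m[48;2;4;2;10m [38;2;4;2;10m[48;2;4;2;10m [0m
[38;2;4;2;10m[48;2;4;2;10m [38;2;4;2;10m[48;2;4;2;10m [38;2;4;2;10m[48;2;4;2;10m [38;2;4;2;10m[48;2;4;2;10m [38;2;4;2;10m[48;2;4;2;10m [38;2;4;2;10m[48;2;4;2;10m [38;2;4;2;10m[48;2;4;2;10m [38;2;4;2;10m[48;2;4;2;10m [38;2;4;2;10m[48;2;4;2;10m [38;2;4;2;10m[48;2;4;2;10m [0m
[38;2;4;2;10m[48;2;4;2;11m🬝[38;2;4;2;10m[48;2;4;2;11m🬎[38;2;4;2;10m[48;2;5;2;11m🬎[38;2;4;2;10m[48;2;5;2;13m🬎[38;2;4;2;10m[48;2;8;2;17m🬎[38;2;4;2;10m[48;2;13;3;25m🬎[38;2;8;2;17m[48;2;51;11;88m🬝[38;2;4;2;11m[48;2;226;123;52m🬎[38;2;5;2;12m[48;2;254;248;49m🬎[38;2;6;2;14m[48;2;254;249;49m🬎[0m
[38;2;25;6;44m[48;2;254;249;49m🬰[38;2;254;249;49m[48;2;18;4;34m🬋[38;2;248;208;41m[48;2;22;5;41m🬍[38;2;253;239;45m[48;2;6;2;13m🬎[38;2;252;214;36m[48;2;20;5;37m🬆[38;2;254;249;49m[48;2;16;4;31m🬂[38;2;254;249;49m[48;2;7;2;16m🬂[38;2;254;249;49m[48;2;5;2;13m🬂[38;2;253;220;37m[48;2;4;2;11m🬂[38;2;200;52;79m[48;2;13;3;26m🬀[0m
</frame>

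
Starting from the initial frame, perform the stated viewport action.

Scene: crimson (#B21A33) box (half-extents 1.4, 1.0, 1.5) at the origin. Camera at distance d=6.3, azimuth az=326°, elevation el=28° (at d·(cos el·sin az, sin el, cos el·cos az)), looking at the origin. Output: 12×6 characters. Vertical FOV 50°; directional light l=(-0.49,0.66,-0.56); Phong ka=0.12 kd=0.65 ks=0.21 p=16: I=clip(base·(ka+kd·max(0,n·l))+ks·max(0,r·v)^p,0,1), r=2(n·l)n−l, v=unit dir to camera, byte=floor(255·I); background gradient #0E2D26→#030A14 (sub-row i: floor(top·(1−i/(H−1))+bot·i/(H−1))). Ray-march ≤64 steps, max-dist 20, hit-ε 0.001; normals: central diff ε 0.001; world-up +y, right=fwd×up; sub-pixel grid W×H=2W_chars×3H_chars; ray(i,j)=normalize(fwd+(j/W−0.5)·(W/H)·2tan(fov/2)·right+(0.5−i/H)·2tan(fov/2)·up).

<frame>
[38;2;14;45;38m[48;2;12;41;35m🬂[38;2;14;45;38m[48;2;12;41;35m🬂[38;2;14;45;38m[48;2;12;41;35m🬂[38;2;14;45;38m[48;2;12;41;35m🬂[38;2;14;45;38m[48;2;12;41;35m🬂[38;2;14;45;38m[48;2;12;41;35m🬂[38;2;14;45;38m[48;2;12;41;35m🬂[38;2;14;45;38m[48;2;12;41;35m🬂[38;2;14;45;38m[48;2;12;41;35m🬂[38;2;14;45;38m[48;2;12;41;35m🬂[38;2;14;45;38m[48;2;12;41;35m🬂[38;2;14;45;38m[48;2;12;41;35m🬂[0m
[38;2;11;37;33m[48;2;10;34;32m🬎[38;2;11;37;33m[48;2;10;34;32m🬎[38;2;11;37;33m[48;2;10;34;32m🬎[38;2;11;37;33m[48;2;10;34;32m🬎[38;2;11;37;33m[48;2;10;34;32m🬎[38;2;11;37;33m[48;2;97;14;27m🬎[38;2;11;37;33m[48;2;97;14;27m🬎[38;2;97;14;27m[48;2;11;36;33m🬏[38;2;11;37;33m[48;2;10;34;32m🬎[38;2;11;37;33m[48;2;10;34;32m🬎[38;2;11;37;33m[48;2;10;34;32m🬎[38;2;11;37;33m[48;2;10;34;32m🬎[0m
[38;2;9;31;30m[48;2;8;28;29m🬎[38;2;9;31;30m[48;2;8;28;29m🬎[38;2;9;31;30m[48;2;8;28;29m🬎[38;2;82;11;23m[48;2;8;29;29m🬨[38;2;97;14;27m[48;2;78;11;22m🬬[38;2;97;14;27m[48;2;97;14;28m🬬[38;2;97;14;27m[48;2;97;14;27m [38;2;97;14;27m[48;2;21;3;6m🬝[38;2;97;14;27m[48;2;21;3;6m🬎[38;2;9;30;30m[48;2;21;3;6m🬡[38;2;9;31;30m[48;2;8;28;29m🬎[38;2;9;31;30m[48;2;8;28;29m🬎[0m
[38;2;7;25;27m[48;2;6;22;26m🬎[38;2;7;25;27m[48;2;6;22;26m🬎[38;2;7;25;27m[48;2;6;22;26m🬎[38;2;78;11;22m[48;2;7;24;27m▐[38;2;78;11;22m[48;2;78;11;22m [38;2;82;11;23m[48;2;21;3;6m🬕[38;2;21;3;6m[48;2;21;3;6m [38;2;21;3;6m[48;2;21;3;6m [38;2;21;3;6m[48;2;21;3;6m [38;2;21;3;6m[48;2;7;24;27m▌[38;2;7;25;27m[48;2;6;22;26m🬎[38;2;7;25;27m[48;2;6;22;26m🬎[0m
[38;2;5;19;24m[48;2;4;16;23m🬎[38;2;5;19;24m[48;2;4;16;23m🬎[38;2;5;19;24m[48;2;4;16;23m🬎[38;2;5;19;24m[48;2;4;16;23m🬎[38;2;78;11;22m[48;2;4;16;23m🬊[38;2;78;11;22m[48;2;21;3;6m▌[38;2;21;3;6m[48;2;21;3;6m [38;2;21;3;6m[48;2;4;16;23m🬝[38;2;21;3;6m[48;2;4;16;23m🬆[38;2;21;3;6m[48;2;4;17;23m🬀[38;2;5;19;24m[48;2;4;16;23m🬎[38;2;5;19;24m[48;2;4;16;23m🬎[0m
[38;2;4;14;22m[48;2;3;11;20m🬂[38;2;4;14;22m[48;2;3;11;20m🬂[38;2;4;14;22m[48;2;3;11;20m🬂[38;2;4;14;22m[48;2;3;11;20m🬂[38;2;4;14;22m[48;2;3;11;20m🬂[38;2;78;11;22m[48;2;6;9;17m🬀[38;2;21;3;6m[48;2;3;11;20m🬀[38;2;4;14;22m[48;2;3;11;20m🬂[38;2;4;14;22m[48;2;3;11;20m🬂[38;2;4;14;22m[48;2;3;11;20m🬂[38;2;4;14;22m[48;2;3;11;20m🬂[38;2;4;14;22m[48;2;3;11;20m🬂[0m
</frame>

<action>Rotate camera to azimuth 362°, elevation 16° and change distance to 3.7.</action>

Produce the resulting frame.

<frame>
[38;2;14;45;38m[48;2;12;41;35m🬂[38;2;14;45;38m[48;2;12;41;35m🬂[38;2;14;45;38m[48;2;12;41;35m🬂[38;2;14;45;38m[48;2;12;41;35m🬂[38;2;14;45;38m[48;2;12;41;35m🬂[38;2;14;45;38m[48;2;12;41;35m🬂[38;2;14;45;38m[48;2;12;41;35m🬂[38;2;14;45;38m[48;2;12;41;35m🬂[38;2;14;45;38m[48;2;12;41;35m🬂[38;2;14;45;38m[48;2;12;41;35m🬂[38;2;14;45;38m[48;2;12;41;35m🬂[38;2;14;45;38m[48;2;12;41;35m🬂[0m
[38;2;12;38;34m[48;2;21;3;6m🬂[38;2;12;38;34m[48;2;21;3;6m🬂[38;2;12;38;34m[48;2;21;3;6m🬂[38;2;12;38;34m[48;2;21;3;6m🬂[38;2;12;38;34m[48;2;21;3;6m🬂[38;2;12;38;34m[48;2;21;3;6m🬂[38;2;12;38;34m[48;2;21;3;6m🬂[38;2;12;38;34m[48;2;21;3;6m🬂[38;2;12;38;34m[48;2;21;3;6m🬂[38;2;12;38;34m[48;2;21;3;6m🬂[38;2;12;38;34m[48;2;21;3;6m🬂[38;2;12;38;34m[48;2;21;3;6m🬂[0m
[38;2;21;3;6m[48;2;21;3;6m [38;2;21;3;6m[48;2;21;3;6m [38;2;21;3;6m[48;2;21;3;6m [38;2;21;3;6m[48;2;21;3;6m [38;2;21;3;6m[48;2;21;3;6m [38;2;21;3;6m[48;2;21;3;6m [38;2;21;3;6m[48;2;21;3;6m [38;2;21;3;6m[48;2;21;3;6m [38;2;21;3;6m[48;2;21;3;6m [38;2;21;3;6m[48;2;21;3;6m [38;2;21;3;6m[48;2;21;3;6m [38;2;21;3;6m[48;2;21;3;6m [0m
[38;2;21;3;6m[48;2;21;3;6m [38;2;21;3;6m[48;2;21;3;6m [38;2;21;3;6m[48;2;21;3;6m [38;2;21;3;6m[48;2;21;3;6m [38;2;21;3;6m[48;2;21;3;6m [38;2;21;3;6m[48;2;21;3;6m [38;2;21;3;6m[48;2;21;3;6m [38;2;21;3;6m[48;2;21;3;6m [38;2;21;3;6m[48;2;21;3;6m [38;2;21;3;6m[48;2;21;3;6m [38;2;21;3;6m[48;2;21;3;6m [38;2;21;3;6m[48;2;21;3;6m [0m
[38;2;21;3;6m[48;2;4;16;23m🬬[38;2;21;3;6m[48;2;21;3;6m [38;2;21;3;6m[48;2;21;3;6m [38;2;21;3;6m[48;2;21;3;6m [38;2;21;3;6m[48;2;21;3;6m [38;2;21;3;6m[48;2;21;3;6m [38;2;21;3;6m[48;2;21;3;6m [38;2;21;3;6m[48;2;21;3;6m [38;2;21;3;6m[48;2;21;3;6m [38;2;21;3;6m[48;2;21;3;6m [38;2;21;3;6m[48;2;21;3;6m [38;2;21;3;6m[48;2;21;3;6m [0m
[38;2;3;12;21m[48;2;21;3;6m▌[38;2;21;3;6m[48;2;21;3;6m [38;2;21;3;6m[48;2;21;3;6m [38;2;21;3;6m[48;2;21;3;6m [38;2;21;3;6m[48;2;21;3;6m [38;2;21;3;6m[48;2;21;3;6m [38;2;21;3;6m[48;2;21;3;6m [38;2;21;3;6m[48;2;21;3;6m [38;2;21;3;6m[48;2;21;3;6m [38;2;21;3;6m[48;2;21;3;6m [38;2;21;3;6m[48;2;21;3;6m [38;2;21;3;6m[48;2;3;10;20m🬝[0m
</frame>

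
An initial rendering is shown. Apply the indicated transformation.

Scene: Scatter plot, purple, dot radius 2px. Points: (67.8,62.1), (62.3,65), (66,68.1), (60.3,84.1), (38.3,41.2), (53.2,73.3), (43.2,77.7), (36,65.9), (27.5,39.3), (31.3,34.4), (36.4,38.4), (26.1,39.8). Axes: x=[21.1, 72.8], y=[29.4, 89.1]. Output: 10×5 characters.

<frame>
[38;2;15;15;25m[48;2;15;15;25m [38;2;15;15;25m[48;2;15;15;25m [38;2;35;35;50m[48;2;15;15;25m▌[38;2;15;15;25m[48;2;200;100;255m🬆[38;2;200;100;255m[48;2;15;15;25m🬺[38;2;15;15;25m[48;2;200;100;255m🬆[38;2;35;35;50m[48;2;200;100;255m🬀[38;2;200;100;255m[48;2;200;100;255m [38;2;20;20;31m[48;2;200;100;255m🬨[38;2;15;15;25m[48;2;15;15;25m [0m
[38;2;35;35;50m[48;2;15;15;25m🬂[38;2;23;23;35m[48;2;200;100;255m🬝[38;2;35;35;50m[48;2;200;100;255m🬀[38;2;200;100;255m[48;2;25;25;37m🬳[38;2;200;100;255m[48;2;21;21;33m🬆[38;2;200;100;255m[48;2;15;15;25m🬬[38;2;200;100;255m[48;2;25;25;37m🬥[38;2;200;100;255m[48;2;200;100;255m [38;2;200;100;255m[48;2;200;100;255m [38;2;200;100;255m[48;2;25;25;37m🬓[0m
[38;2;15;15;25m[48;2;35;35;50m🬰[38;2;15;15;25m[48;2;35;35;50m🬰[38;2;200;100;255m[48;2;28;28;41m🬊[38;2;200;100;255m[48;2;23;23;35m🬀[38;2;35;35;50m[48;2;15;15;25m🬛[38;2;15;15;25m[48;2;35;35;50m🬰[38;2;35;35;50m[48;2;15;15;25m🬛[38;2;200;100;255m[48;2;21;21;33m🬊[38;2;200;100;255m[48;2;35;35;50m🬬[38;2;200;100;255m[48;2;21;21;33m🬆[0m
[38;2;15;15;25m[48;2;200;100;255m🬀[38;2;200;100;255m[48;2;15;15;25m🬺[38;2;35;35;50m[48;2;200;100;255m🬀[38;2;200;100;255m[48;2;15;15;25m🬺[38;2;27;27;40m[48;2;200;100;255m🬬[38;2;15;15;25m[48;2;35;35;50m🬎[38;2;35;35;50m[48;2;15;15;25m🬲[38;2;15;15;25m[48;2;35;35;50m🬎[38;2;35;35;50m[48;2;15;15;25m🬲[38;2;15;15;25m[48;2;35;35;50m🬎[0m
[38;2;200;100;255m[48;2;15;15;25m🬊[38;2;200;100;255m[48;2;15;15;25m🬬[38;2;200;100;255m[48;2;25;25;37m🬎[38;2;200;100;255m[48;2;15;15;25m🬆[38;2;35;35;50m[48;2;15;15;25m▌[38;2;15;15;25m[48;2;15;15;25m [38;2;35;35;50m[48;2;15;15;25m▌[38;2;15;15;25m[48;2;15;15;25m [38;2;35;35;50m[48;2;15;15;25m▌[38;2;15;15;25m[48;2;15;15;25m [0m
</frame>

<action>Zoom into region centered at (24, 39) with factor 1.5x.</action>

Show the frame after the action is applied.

<frame>
[38;2;15;15;25m[48;2;15;15;25m [38;2;15;15;25m[48;2;15;15;25m [38;2;35;35;50m[48;2;15;15;25m▌[38;2;15;15;25m[48;2;15;15;25m [38;2;35;35;50m[48;2;15;15;25m▌[38;2;15;15;25m[48;2;15;15;25m [38;2;35;35;50m[48;2;15;15;25m▌[38;2;15;15;25m[48;2;15;15;25m [38;2;35;35;50m[48;2;15;15;25m▌[38;2;15;15;25m[48;2;15;15;25m [0m
[38;2;35;35;50m[48;2;15;15;25m🬂[38;2;35;35;50m[48;2;15;15;25m🬂[38;2;35;35;50m[48;2;15;15;25m🬕[38;2;35;35;50m[48;2;15;15;25m🬂[38;2;31;31;45m[48;2;200;100;255m🬝[38;2;35;35;50m[48;2;200;100;255m🬂[38;2;27;27;40m[48;2;200;100;255m🬬[38;2;35;35;50m[48;2;15;15;25m🬂[38;2;35;35;50m[48;2;200;100;255m🬆[38;2;23;23;35m[48;2;200;100;255m🬬[0m
[38;2;15;15;25m[48;2;35;35;50m🬰[38;2;15;15;25m[48;2;35;35;50m🬰[38;2;35;35;50m[48;2;15;15;25m🬛[38;2;15;15;25m[48;2;35;35;50m🬰[38;2;200;100;255m[48;2;28;28;41m🬊[38;2;200;100;255m[48;2;200;100;255m [38;2;200;100;255m[48;2;200;100;255m [38;2;15;15;25m[48;2;200;100;255m🬀[38;2;200;100;255m[48;2;200;100;255m [38;2;200;100;255m[48;2;21;21;33m🬆[0m
[38;2;15;15;25m[48;2;35;35;50m🬎[38;2;15;15;25m[48;2;35;35;50m🬎[38;2;35;35;50m[48;2;15;15;25m🬲[38;2;15;15;25m[48;2;35;35;50m🬎[38;2;35;35;50m[48;2;15;15;25m🬲[38;2;15;15;25m[48;2;35;35;50m🬎[38;2;200;100;255m[48;2;35;35;50m🬊[38;2;200;100;255m[48;2;23;23;35m🬀[38;2;200;100;255m[48;2;27;27;40m🬀[38;2;15;15;25m[48;2;35;35;50m🬎[0m
[38;2;15;15;25m[48;2;15;15;25m [38;2;15;15;25m[48;2;15;15;25m [38;2;35;35;50m[48;2;15;15;25m▌[38;2;15;15;25m[48;2;15;15;25m [38;2;35;35;50m[48;2;15;15;25m▌[38;2;15;15;25m[48;2;15;15;25m [38;2;35;35;50m[48;2;15;15;25m▌[38;2;15;15;25m[48;2;15;15;25m [38;2;35;35;50m[48;2;15;15;25m▌[38;2;15;15;25m[48;2;15;15;25m [0m
</frame>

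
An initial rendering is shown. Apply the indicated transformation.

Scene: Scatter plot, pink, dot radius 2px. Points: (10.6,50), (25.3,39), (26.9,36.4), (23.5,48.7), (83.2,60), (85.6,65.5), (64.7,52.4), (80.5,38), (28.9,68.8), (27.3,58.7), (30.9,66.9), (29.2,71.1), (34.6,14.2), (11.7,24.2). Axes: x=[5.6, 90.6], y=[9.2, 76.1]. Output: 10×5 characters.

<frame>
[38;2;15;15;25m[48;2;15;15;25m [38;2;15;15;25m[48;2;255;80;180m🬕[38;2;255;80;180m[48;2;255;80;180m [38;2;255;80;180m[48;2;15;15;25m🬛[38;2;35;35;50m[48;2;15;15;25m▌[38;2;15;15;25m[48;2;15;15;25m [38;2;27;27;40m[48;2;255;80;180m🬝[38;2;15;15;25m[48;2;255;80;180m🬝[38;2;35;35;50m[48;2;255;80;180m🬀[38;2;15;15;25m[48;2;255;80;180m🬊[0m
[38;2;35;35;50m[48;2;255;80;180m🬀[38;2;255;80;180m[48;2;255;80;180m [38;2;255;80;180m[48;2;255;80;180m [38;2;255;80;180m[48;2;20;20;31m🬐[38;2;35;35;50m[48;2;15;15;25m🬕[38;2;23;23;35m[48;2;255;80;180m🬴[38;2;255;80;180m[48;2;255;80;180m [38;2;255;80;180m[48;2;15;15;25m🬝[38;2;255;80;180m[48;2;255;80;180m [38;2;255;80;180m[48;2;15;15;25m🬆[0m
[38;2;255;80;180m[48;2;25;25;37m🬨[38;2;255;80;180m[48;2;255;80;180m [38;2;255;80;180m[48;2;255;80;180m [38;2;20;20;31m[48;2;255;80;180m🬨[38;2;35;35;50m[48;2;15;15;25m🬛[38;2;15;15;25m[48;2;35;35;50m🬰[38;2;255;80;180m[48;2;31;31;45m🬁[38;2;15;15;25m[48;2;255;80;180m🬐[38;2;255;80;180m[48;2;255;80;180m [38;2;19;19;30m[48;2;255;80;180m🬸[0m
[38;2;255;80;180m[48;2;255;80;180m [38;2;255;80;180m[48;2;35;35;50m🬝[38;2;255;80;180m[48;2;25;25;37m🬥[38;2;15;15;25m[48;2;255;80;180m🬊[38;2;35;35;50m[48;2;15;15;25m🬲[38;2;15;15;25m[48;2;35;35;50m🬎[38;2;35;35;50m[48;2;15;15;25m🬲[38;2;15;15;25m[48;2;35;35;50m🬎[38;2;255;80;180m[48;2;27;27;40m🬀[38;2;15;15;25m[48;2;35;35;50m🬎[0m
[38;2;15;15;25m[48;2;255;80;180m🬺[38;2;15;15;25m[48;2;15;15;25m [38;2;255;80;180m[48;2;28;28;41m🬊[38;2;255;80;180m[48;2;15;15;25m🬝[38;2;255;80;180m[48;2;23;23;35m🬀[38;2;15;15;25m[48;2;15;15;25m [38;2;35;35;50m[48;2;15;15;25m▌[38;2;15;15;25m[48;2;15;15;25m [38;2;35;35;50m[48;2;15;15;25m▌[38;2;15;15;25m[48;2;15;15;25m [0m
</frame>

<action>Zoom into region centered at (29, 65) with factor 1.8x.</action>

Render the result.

<frame>
[38;2;15;15;25m[48;2;15;15;25m [38;2;15;15;25m[48;2;15;15;25m [38;2;35;35;50m[48;2;15;15;25m▌[38;2;15;15;25m[48;2;15;15;25m [38;2;27;27;40m[48;2;255;80;180m🬝[38;2;15;15;25m[48;2;15;15;25m [38;2;35;35;50m[48;2;15;15;25m▌[38;2;15;15;25m[48;2;15;15;25m [38;2;35;35;50m[48;2;15;15;25m▌[38;2;15;15;25m[48;2;15;15;25m [0m
[38;2;35;35;50m[48;2;15;15;25m🬂[38;2;35;35;50m[48;2;15;15;25m🬂[38;2;35;35;50m[48;2;15;15;25m🬕[38;2;25;25;37m[48;2;255;80;180m🬕[38;2;255;80;180m[48;2;255;80;180m [38;2;255;80;180m[48;2;35;35;50m🬺[38;2;35;35;50m[48;2;15;15;25m🬕[38;2;35;35;50m[48;2;15;15;25m🬂[38;2;35;35;50m[48;2;15;15;25m🬕[38;2;35;35;50m[48;2;15;15;25m🬂[0m
[38;2;15;15;25m[48;2;35;35;50m🬰[38;2;15;15;25m[48;2;35;35;50m🬰[38;2;35;35;50m[48;2;15;15;25m🬛[38;2;23;23;35m[48;2;255;80;180m🬝[38;2;255;80;180m[48;2;255;80;180m [38;2;255;80;180m[48;2;15;15;25m🬝[38;2;255;80;180m[48;2;27;27;40m🬀[38;2;15;15;25m[48;2;35;35;50m🬰[38;2;35;35;50m[48;2;15;15;25m🬛[38;2;15;15;25m[48;2;35;35;50m🬰[0m
[38;2;19;19;30m[48;2;255;80;180m🬝[38;2;15;15;25m[48;2;255;80;180m🬊[38;2;35;35;50m[48;2;15;15;25m🬲[38;2;255;80;180m[48;2;25;25;37m🬨[38;2;255;80;180m[48;2;35;35;50m🬝[38;2;255;80;180m[48;2;23;23;35m🬀[38;2;35;35;50m[48;2;15;15;25m🬲[38;2;15;15;25m[48;2;35;35;50m🬎[38;2;35;35;50m[48;2;15;15;25m🬲[38;2;15;15;25m[48;2;35;35;50m🬎[0m
[38;2;255;80;180m[48;2;15;15;25m🬊[38;2;255;80;180m[48;2;15;15;25m🬝[38;2;255;80;180m[48;2;25;25;37m🬈[38;2;255;80;180m[48;2;255;80;180m [38;2;255;80;180m[48;2;15;15;25m🬛[38;2;15;15;25m[48;2;15;15;25m [38;2;35;35;50m[48;2;15;15;25m▌[38;2;15;15;25m[48;2;15;15;25m [38;2;35;35;50m[48;2;15;15;25m▌[38;2;15;15;25m[48;2;15;15;25m [0m
</frame>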